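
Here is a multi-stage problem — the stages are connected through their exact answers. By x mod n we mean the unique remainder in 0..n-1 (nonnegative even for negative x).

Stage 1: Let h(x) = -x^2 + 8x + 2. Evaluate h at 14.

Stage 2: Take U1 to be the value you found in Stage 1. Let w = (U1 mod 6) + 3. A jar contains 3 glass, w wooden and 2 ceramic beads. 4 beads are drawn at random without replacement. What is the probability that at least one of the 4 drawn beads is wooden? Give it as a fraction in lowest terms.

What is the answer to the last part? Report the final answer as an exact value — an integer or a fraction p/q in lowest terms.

41/42

Stage 1: -1*(14)^2 + 8*(14)^1 + 2 = (-196) + (112) + (2) = -82; answer -82
Stage 2: U1 = -82; w = 5; total draws C(10,4) = 210; complement C(5,4) = 5; favorable 210 - 5 = 205; P = 41/42; answer 41/42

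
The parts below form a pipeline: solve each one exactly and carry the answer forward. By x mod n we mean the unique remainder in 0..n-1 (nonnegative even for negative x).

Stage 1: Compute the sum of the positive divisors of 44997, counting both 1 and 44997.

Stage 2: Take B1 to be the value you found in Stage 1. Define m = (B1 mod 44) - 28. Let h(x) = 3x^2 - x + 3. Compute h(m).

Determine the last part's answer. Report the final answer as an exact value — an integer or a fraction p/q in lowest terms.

Stage 1: 44997 = 3 * 53 * 283; sigma = (1 + 3) * (1 + 53) * (1 + 283) = 4 * 54 * 284 = 61344; answer 61344
Stage 2: B1 = 61344; m = -20; 3*(-20)^2 - 1*(-20)^1 + 3 = (1200) + (20) + (3) = 1223; answer 1223

1223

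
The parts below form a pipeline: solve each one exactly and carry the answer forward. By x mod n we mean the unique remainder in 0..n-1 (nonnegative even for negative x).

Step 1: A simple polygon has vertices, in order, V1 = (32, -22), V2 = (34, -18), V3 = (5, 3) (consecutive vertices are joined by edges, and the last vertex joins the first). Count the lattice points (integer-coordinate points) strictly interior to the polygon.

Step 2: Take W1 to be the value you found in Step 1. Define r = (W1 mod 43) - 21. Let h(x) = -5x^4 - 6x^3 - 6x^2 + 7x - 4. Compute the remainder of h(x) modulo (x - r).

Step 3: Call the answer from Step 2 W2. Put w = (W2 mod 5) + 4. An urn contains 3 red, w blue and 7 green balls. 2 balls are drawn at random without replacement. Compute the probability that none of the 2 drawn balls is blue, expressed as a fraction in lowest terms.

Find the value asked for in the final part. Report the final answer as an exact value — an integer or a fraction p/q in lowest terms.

Step 1: cross terms: (32*-18 - 34*-22)=172, (34*3 - 5*-18)=192, (5*-22 - 32*3)=-206; twice the area = |158| = 158; area = 79; boundary points = 2 + 1 + 1 = 4; strictly interior points = area - boundary/2 + 1 = 78; answer 78
Step 2: W1 = 78; r = 14; remainder = value at the root: -5*(14)^4 - 6*(14)^3 - 6*(14)^2 + 7*(14)^1 - 4 = (-192080) + (-16464) + (-1176) + (98) + (-4) = -209626; answer -209626
Step 3: W2 = -209626; w = 8; total draws C(18,2) = 153; favorable C(10,2) = 45; P = 5/17; answer 5/17

5/17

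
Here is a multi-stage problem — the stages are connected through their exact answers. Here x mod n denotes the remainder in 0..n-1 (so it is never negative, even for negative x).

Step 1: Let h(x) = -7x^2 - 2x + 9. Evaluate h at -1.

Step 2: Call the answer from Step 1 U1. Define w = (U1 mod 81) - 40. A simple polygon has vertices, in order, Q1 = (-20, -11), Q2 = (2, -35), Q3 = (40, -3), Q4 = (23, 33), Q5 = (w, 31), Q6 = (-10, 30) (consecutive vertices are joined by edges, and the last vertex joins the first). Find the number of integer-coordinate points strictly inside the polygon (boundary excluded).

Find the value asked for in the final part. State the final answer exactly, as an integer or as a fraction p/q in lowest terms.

2670

Step 1: -7*(-1)^2 - 2*(-1)^1 + 9 = (-7) + (2) + (9) = 4; answer 4
Step 2: U1 = 4; w = -36; cross terms: (-20*-35 - 2*-11)=722, (2*-3 - 40*-35)=1394, (40*33 - 23*-3)=1389, (23*31 - -36*33)=1901, (-36*30 - -10*31)=-770, (-10*-11 - -20*30)=710; twice the area = |5346| = 5346; area = 2673; boundary points = 2 + 2 + 1 + 1 + 1 + 1 = 8; strictly interior points = area - boundary/2 + 1 = 2670; answer 2670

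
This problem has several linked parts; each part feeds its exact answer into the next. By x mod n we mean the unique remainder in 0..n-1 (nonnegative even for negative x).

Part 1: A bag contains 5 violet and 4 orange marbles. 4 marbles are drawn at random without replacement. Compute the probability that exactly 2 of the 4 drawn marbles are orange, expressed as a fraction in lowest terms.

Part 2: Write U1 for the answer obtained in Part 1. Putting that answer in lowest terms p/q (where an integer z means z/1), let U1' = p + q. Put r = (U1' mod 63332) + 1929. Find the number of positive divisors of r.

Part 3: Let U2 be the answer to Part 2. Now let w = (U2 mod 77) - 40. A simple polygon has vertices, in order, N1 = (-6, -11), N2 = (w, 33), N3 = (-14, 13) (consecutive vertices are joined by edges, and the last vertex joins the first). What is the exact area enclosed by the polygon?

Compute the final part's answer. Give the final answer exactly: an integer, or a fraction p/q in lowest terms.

Part 1: total draws C(9,4) = 126; favorable C(4,2)*C(5,2) = 60; P = 10/21; answer 10/21
Part 2: U1 = 10/21; threaded value p + q = 31; r = 1960; 1960 = 2^3 * 5 * 7^2; number of divisors = (3+1) * (1+1) * (2+1) = 24; answer 24
Part 3: U2 = 24; w = -16; cross terms: (-6*33 - -16*-11)=-374, (-16*13 - -14*33)=254, (-14*-11 - -6*13)=232; twice the area = |112| = 112; area = 56; answer 56

56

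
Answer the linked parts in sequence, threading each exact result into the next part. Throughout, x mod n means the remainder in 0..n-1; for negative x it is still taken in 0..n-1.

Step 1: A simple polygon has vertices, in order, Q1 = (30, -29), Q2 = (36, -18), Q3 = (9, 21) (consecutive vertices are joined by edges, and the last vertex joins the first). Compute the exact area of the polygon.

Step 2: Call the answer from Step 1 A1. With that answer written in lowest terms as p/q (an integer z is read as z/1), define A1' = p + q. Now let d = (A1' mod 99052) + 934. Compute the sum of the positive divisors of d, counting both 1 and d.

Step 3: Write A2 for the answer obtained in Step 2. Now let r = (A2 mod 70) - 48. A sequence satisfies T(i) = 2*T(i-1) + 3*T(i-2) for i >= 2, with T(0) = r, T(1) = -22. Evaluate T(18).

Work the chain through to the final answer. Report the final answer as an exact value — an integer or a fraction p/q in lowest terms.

Step 1: cross terms: (30*-18 - 36*-29)=504, (36*21 - 9*-18)=918, (9*-29 - 30*21)=-891; twice the area = |531| = 531; area = 531/2; answer 531/2
Step 2: A1 = 531/2; threaded value p + q = 533; d = 1467; 1467 = 3^2 * 163; sigma = (1 + 3 + 9) * (1 + 163) = 13 * 164 = 2132; answer 2132
Step 3: A2 = 2132; r = -16; T(2) = 2*(-22) + 3*(-16) = -92; iterating: T(2)=-92, T(3)=-250, T(4)=-776, T(5)=-2302, T(6)=-6932, T(7)=-20770, T(8)=-62336, T(9)=-186982, T(10)=-560972, T(11)=-1682890, T(12)=-5048696, T(13)=-15146062, T(14)=-45438212, T(15)=-136314610, T(16)=-408943856, T(17)=-1226831542, T(18)=-3680494652; answer -3680494652

-3680494652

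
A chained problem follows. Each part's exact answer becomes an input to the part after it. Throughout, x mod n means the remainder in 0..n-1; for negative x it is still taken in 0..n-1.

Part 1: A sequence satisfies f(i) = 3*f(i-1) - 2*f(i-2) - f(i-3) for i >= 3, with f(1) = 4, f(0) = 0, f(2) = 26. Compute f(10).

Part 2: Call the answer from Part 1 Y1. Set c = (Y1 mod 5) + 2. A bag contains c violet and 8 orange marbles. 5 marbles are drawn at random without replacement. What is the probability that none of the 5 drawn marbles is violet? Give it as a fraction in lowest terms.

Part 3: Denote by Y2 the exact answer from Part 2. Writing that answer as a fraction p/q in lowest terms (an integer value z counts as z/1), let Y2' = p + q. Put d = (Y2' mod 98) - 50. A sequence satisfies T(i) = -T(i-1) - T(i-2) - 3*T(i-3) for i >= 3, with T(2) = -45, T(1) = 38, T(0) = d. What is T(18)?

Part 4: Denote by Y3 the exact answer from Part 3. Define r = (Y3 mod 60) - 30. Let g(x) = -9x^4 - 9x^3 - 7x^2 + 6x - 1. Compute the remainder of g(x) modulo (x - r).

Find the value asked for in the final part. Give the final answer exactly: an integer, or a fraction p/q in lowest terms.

-2412908

Part 1: f(3) = 3*(26) - 2*(4) - 1*(0) = 70; iterating: f(3)=70, f(4)=154, f(5)=296, f(6)=510, f(7)=784, f(8)=1036, f(9)=1030, f(10)=234; answer 234
Part 2: Y1 = 234; c = 6; total draws C(14,5) = 2002; favorable C(8,5) = 56; P = 4/143; answer 4/143
Part 3: Y2 = 4/143; threaded value p + q = 147; d = -1; T(3) = -1*(-45) - 1*(38) - 3*(-1) = 10; iterating: T(3)=10, T(4)=-79, T(5)=204, T(6)=-155, T(7)=188, T(8)=-645, T(9)=922, T(10)=-841, T(11)=1854, T(12)=-3779, T(13)=4448, T(14)=-6231, T(15)=13120, T(16)=-20233, T(17)=25806, T(18)=-44933; answer -44933
Part 4: Y3 = -44933; r = -23; remainder = value at the root: -9*(-23)^4 - 9*(-23)^3 - 7*(-23)^2 + 6*(-23)^1 - 1 = (-2518569) + (109503) + (-3703) + (-138) + (-1) = -2412908; answer -2412908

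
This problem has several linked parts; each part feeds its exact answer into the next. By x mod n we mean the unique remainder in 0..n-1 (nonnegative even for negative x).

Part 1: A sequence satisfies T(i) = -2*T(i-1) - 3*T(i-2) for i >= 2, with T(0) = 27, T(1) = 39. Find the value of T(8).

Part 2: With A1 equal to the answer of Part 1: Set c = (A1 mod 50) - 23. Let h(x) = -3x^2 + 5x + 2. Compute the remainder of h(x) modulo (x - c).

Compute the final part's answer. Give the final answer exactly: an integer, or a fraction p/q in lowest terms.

-348

Part 1: T(2) = -2*(39) - 3*(27) = -159; iterating: T(2)=-159, T(3)=201, T(4)=75, T(5)=-753, T(6)=1281, T(7)=-303, T(8)=-3237; answer -3237
Part 2: A1 = -3237; c = -10; remainder = value at the root: -3*(-10)^2 + 5*(-10)^1 + 2 = (-300) + (-50) + (2) = -348; answer -348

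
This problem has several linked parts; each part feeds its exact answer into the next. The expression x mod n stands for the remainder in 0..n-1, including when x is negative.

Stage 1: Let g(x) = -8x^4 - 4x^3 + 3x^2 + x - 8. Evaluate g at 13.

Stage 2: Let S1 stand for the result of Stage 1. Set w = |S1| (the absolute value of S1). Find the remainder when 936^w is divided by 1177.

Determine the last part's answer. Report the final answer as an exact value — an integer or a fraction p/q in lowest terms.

Stage 1: -8*(13)^4 - 4*(13)^3 + 3*(13)^2 + 1*(13)^1 - 8 = (-228488) + (-8788) + (507) + (13) + (-8) = -236764; answer -236764
Stage 2: S1 = -236764; w = 236764; squarings mod 1177: 936^1=936, 936^2=408, 936^4=507, 936^8=463, 936^16=155, 936^32=485, 936^64=1002, 936^128=23, 936^256=529, 936^512=892, 936^1024=12, 936^2048=144, 936^4096=727, 936^8192=56, 936^16384=782, 936^32768=661, 936^65536=254, 936^131072=958; 936^236764 = 936^4 * 936^8 * 936^16 * 936^64 * 936^128 * 936^1024 * 936^2048 * 936^4096 * 936^32768 * 936^65536 * 936^131072 = 397 (mod 1177); answer 397

397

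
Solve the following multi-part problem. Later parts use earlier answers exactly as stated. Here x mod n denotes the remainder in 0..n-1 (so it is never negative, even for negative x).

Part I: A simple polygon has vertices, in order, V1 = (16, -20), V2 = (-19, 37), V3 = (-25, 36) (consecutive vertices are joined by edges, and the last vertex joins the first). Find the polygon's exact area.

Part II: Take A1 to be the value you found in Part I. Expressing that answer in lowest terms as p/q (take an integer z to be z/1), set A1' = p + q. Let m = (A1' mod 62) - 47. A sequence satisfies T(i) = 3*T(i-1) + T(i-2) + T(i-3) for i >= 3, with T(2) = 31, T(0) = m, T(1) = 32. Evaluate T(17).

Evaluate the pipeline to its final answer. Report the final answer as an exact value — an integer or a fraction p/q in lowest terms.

2400538008

Part I: cross terms: (16*37 - -19*-20)=212, (-19*36 - -25*37)=241, (-25*-20 - 16*36)=-76; twice the area = |377| = 377; area = 377/2; answer 377/2
Part II: A1 = 377/2; threaded value p + q = 379; m = -40; T(3) = 3*(31) + 1*(32) + 1*(-40) = 85; iterating: T(3)=85, T(4)=318, T(5)=1070, T(6)=3613, T(7)=12227, T(8)=41364, T(9)=139932, T(10)=473387, T(11)=1601457, T(12)=5417690, T(13)=18327914, T(14)=62002889, T(15)=209754271, T(16)=709593616, T(17)=2400538008; answer 2400538008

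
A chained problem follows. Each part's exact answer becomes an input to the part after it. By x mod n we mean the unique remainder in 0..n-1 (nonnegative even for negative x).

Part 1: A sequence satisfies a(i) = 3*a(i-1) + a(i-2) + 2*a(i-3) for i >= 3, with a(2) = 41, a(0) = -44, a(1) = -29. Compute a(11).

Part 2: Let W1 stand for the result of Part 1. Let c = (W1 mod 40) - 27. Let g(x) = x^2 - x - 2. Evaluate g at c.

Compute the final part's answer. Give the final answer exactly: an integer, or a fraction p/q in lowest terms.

Part 1: a(3) = 3*(41) + 1*(-29) + 2*(-44) = 6; iterating: a(3)=6, a(4)=1, a(5)=91, a(6)=286, a(7)=951, a(8)=3321, a(9)=11486, a(10)=39681, a(11)=137171; answer 137171
Part 2: W1 = 137171; c = -16; 1*(-16)^2 - 1*(-16)^1 - 2 = (256) + (16) + (-2) = 270; answer 270

270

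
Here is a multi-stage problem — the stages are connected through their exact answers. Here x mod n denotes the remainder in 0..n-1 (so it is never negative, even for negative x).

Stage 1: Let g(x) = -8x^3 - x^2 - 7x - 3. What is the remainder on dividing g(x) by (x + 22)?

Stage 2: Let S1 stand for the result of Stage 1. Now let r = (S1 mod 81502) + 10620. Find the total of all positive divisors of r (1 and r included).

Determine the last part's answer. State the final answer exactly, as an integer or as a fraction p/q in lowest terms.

Stage 1: remainder = value at the root: -8*(-22)^3 - 1*(-22)^2 - 7*(-22)^1 - 3 = (85184) + (-484) + (154) + (-3) = 84851; answer 84851
Stage 2: S1 = 84851; r = 13969; 13969 = 61 * 229; sigma = (1 + 61) * (1 + 229) = 62 * 230 = 14260; answer 14260

14260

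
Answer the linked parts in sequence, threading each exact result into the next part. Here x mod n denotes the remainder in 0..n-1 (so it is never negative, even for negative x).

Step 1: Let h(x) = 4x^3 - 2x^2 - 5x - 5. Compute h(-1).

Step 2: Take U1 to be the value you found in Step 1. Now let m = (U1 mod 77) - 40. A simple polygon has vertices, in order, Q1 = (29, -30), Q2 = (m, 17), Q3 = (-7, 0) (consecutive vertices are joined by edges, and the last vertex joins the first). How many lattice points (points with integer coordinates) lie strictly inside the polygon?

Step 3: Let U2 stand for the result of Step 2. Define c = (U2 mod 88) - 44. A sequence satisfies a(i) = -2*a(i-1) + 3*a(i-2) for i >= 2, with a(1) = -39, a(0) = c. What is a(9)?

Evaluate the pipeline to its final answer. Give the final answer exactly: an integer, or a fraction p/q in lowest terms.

Step 1: 4*(-1)^3 - 2*(-1)^2 - 5*(-1)^1 - 5 = (-4) + (-2) + (5) + (-5) = -6; answer -6
Step 2: U1 = -6; m = 31; cross terms: (29*17 - 31*-30)=1423, (31*0 - -7*17)=119, (-7*-30 - 29*0)=210; twice the area = |1752| = 1752; area = 876; boundary points = 1 + 1 + 6 = 8; strictly interior points = area - boundary/2 + 1 = 873; answer 873
Step 3: U2 = 873; c = 37; a(2) = -2*(-39) + 3*(37) = 189; iterating: a(2)=189, a(3)=-495, a(4)=1557, a(5)=-4599, a(6)=13869, a(7)=-41535, a(8)=124677, a(9)=-373959; answer -373959

-373959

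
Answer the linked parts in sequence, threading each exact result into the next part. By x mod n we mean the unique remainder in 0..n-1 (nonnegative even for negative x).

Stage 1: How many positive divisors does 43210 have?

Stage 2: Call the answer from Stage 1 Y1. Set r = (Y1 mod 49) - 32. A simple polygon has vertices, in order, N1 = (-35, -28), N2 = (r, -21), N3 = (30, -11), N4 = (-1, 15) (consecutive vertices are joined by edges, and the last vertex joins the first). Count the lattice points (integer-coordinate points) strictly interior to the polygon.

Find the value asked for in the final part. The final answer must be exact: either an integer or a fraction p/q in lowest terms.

Stage 1: 43210 = 2 * 5 * 29 * 149; number of divisors = (1+1) * (1+1) * (1+1) * (1+1) = 16; answer 16
Stage 2: Y1 = 16; r = -16; cross terms: (-35*-21 - -16*-28)=287, (-16*-11 - 30*-21)=806, (30*15 - -1*-11)=439, (-1*-28 - -35*15)=553; twice the area = |2085| = 2085; area = 2085/2; boundary points = 1 + 2 + 1 + 1 = 5; strictly interior points = area - boundary/2 + 1 = 1041; answer 1041

1041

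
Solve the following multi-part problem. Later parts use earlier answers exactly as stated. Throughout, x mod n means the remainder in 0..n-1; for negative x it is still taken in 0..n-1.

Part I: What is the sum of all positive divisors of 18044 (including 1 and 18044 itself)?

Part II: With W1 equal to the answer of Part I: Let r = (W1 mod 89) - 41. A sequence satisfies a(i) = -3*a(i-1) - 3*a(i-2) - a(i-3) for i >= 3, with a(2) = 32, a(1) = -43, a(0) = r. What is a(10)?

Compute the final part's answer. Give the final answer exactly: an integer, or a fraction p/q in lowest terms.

-2864

Part I: 18044 = 2^2 * 13 * 347; sigma = (1 + 2 + 4) * (1 + 13) * (1 + 347) = 7 * 14 * 348 = 34104; answer 34104
Part II: W1 = 34104; r = -24; a(3) = -3*(32) - 3*(-43) - 1*(-24) = 57; iterating: a(3)=57, a(4)=-224, a(5)=469, a(6)=-792, a(7)=1193, a(8)=-1672, a(9)=2229, a(10)=-2864; answer -2864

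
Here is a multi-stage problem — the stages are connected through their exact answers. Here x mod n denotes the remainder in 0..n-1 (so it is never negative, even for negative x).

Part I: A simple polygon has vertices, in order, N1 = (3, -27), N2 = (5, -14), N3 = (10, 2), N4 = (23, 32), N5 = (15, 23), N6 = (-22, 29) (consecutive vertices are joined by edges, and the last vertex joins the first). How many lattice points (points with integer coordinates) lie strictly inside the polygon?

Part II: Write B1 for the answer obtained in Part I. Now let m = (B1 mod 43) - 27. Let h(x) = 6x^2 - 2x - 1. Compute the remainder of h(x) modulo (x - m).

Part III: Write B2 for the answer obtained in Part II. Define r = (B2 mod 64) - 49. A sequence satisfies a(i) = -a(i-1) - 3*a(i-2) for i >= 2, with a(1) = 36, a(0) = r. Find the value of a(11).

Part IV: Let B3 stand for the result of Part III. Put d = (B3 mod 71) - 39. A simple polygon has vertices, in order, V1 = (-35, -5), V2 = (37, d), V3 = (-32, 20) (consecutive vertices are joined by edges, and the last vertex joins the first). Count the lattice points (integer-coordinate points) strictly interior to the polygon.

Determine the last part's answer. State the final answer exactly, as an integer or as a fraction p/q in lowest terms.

904

Part I: cross terms: (3*-14 - 5*-27)=93, (5*2 - 10*-14)=150, (10*32 - 23*2)=274, (23*23 - 15*32)=49, (15*29 - -22*23)=941, (-22*-27 - 3*29)=507; twice the area = |2014| = 2014; area = 1007; boundary points = 1 + 1 + 1 + 1 + 1 + 1 = 6; strictly interior points = area - boundary/2 + 1 = 1005; answer 1005
Part II: B1 = 1005; m = -11; remainder = value at the root: 6*(-11)^2 - 2*(-11)^1 - 1 = (726) + (22) + (-1) = 747; answer 747
Part III: B2 = 747; r = -6; a(2) = -1*(36) - 3*(-6) = -18; iterating: a(2)=-18, a(3)=-90, a(4)=144, a(5)=126, a(6)=-558, a(7)=180, a(8)=1494, a(9)=-2034, a(10)=-2448, a(11)=8550; answer 8550
Part IV: B3 = 8550; d = -9; cross terms: (-35*-9 - 37*-5)=500, (37*20 - -32*-9)=452, (-32*-5 - -35*20)=860; twice the area = |1812| = 1812; area = 906; boundary points = 4 + 1 + 1 = 6; strictly interior points = area - boundary/2 + 1 = 904; answer 904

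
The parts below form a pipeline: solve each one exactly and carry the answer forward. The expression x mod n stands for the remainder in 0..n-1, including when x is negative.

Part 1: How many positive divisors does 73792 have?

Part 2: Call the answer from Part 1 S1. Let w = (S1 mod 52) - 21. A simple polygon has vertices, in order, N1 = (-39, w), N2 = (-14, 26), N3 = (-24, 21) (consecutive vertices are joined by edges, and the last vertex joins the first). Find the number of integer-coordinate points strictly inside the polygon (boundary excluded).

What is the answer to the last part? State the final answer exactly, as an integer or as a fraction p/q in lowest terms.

Part 1: 73792 = 2^6 * 1153; number of divisors = (6+1) * (1+1) = 14; answer 14
Part 2: S1 = 14; w = -7; cross terms: (-39*26 - -14*-7)=-1112, (-14*21 - -24*26)=330, (-24*-7 - -39*21)=987; twice the area = |205| = 205; area = 205/2; boundary points = 1 + 5 + 1 = 7; strictly interior points = area - boundary/2 + 1 = 100; answer 100

100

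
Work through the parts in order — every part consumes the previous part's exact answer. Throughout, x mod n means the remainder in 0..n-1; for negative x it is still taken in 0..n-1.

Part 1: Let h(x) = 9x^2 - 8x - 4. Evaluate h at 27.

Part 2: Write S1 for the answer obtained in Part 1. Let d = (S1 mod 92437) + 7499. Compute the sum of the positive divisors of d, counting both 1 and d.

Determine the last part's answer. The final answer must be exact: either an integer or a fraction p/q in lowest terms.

32364

Part 1: 9*(27)^2 - 8*(27)^1 - 4 = (6561) + (-216) + (-4) = 6341; answer 6341
Part 2: S1 = 6341; d = 13840; 13840 = 2^4 * 5 * 173; sigma = (1 + 2 + 4 + 8 + 16) * (1 + 5) * (1 + 173) = 31 * 6 * 174 = 32364; answer 32364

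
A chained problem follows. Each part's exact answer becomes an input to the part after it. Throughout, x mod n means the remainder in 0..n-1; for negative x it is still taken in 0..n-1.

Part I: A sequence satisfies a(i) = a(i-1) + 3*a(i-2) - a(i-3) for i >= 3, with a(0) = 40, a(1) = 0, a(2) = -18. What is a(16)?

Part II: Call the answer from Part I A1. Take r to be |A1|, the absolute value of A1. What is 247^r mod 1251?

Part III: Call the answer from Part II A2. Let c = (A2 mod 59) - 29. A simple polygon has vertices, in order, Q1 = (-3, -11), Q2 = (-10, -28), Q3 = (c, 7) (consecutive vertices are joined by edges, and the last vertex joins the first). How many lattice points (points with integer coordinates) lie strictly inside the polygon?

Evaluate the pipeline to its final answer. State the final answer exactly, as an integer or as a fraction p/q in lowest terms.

Part I: a(3) = 1*(-18) + 3*(0) - 1*(40) = -58; iterating: a(3)=-58, a(4)=-112, a(5)=-268, a(6)=-546, a(7)=-1238, a(8)=-2608, a(9)=-5776, a(10)=-12362, a(11)=-27082, a(12)=-58392, a(13)=-127276, a(14)=-275370, a(15)=-598806, a(16)=-1297640; answer -1297640
Part II: A1 = -1297640; r = 1297640; squarings mod 1251: 247^1=247, 247^2=961, 247^4=283, 247^8=25, 247^16=625, 247^32=313, 247^64=391, 247^128=259, 247^256=778, 247^512=1051, 247^1024=1219, 247^2048=1024, 247^4096=238, 247^8192=349, 247^16384=454, 247^32768=952, 247^65536=580, 247^131072=1132, 247^262144=400, 247^524288=1123, 247^1048576=121; 247^1297640 = 247^8 * 247^32 * 247^64 * 247^128 * 247^1024 * 247^2048 * 247^16384 * 247^32768 * 247^65536 * 247^131072 * 247^1048576 = 1123 (mod 1251); answer 1123
Part III: A2 = 1123; c = -27; cross terms: (-3*-28 - -10*-11)=-26, (-10*7 - -27*-28)=-826, (-27*-11 - -3*7)=318; twice the area = |-534| = 534; area = 267; boundary points = 1 + 1 + 6 = 8; strictly interior points = area - boundary/2 + 1 = 264; answer 264

264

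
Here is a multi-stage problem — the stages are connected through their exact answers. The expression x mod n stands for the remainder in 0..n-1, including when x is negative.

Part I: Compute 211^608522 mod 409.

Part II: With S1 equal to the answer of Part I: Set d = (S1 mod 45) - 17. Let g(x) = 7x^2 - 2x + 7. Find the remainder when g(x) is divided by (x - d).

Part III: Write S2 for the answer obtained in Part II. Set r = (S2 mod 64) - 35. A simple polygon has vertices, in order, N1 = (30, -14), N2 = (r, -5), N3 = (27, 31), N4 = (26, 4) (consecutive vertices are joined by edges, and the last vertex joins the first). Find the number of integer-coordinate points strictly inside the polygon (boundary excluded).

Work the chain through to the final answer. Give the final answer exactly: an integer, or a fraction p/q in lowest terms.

1384

Part I: squarings mod 409: 211^1=211, 211^2=349, 211^4=328, 211^8=17, 211^16=289, 211^32=85, 211^64=272, 211^128=364, 211^256=389, 211^512=400, 211^1024=81, 211^2048=17, 211^4096=289, 211^8192=85, 211^16384=272, 211^32768=364, 211^65536=389, 211^131072=400, 211^262144=81, 211^524288=17; 211^608522 = 211^2 * 211^8 * 211^256 * 211^2048 * 211^16384 * 211^65536 * 211^524288 = 245 (mod 409); answer 245
Part II: S1 = 245; d = 3; remainder = value at the root: 7*(3)^2 - 2*(3)^1 + 7 = (63) + (-6) + (7) = 64; answer 64
Part III: S2 = 64; r = -35; cross terms: (30*-5 - -35*-14)=-640, (-35*31 - 27*-5)=-950, (27*4 - 26*31)=-698, (26*-14 - 30*4)=-484; twice the area = |-2772| = 2772; area = 1386; boundary points = 1 + 2 + 1 + 2 = 6; strictly interior points = area - boundary/2 + 1 = 1384; answer 1384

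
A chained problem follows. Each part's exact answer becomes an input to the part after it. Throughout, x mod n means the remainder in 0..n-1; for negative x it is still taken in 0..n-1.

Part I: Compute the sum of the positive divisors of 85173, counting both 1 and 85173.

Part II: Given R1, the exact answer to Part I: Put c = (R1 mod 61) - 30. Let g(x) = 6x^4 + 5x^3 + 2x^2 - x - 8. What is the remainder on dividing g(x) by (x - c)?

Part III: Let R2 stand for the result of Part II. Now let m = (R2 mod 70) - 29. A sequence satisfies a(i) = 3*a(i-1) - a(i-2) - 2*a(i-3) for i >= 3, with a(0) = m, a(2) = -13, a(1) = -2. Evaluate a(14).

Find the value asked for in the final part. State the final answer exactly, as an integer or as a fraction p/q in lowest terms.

-94301

Part I: 85173 = 3 * 11 * 29 * 89; sigma = (1 + 3) * (1 + 11) * (1 + 29) * (1 + 89) = 4 * 12 * 30 * 90 = 129600; answer 129600
Part II: R1 = 129600; c = 6; remainder = value at the root: 6*(6)^4 + 5*(6)^3 + 2*(6)^2 - 1*(6)^1 - 8 = (7776) + (1080) + (72) + (-6) + (-8) = 8914; answer 8914
Part III: R2 = 8914; m = -5; a(3) = 3*(-13) - 1*(-2) - 2*(-5) = -27; iterating: a(3)=-27, a(4)=-64, a(5)=-139, a(6)=-299, a(7)=-630, a(8)=-1313, a(9)=-2711, a(10)=-5560, a(11)=-11343, a(12)=-23047, a(13)=-46678, a(14)=-94301; answer -94301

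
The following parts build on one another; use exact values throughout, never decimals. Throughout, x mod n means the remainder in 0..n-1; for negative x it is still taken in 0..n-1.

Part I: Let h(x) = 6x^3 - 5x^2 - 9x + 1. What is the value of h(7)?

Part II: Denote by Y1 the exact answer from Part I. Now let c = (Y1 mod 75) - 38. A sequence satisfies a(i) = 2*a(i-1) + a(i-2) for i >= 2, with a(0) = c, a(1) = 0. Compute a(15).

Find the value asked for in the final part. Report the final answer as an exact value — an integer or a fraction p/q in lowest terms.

Part I: 6*(7)^3 - 5*(7)^2 - 9*(7)^1 + 1 = (2058) + (-245) + (-63) + (1) = 1751; answer 1751
Part II: Y1 = 1751; c = -12; a(2) = 2*(0) + 1*(-12) = -12; iterating: a(2)=-12, a(3)=-24, a(4)=-60, a(5)=-144, a(6)=-348, a(7)=-840, a(8)=-2028, a(9)=-4896, a(10)=-11820, a(11)=-28536, a(12)=-68892, a(13)=-166320, a(14)=-401532, a(15)=-969384; answer -969384

-969384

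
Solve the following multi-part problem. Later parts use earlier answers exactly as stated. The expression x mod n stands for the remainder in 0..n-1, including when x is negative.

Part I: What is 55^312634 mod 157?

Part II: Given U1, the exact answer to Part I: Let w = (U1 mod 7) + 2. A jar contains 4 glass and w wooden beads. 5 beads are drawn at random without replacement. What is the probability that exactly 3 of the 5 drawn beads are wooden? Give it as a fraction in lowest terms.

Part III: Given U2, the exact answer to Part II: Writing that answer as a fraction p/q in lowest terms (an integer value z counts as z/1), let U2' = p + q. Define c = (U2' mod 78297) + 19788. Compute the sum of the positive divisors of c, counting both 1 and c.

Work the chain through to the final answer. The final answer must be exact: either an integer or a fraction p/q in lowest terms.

26400

Part I: squarings mod 157: 55^1=55, 55^2=42, 55^4=37, 55^8=113, 55^16=52, 55^32=35, 55^64=126, 55^128=19, 55^256=47, 55^512=11, 55^1024=121, 55^2048=40, 55^4096=30, 55^8192=115, 55^16384=37, 55^32768=113, 55^65536=52, 55^131072=35, 55^262144=126; 55^312634 = 55^2 * 55^8 * 55^16 * 55^32 * 55^256 * 55^1024 * 55^16384 * 55^32768 * 55^262144 = 36 (mod 157); answer 36
Part II: U1 = 36; w = 3; total draws C(7,5) = 21; favorable C(3,3)*C(4,2) = 6; P = 2/7; answer 2/7
Part III: U2 = 2/7; threaded value p + q = 9; c = 19797; 19797 = 3 * 6599; sigma = (1 + 3) * (1 + 6599) = 4 * 6600 = 26400; answer 26400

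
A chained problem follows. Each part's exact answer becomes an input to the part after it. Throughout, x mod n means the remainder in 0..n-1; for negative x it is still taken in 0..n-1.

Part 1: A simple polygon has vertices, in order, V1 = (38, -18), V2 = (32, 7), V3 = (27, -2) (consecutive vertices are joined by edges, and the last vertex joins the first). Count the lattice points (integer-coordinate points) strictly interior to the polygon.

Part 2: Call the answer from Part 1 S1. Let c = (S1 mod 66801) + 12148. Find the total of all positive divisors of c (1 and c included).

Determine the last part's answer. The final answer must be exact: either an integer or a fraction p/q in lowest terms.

Part 1: cross terms: (38*7 - 32*-18)=842, (32*-2 - 27*7)=-253, (27*-18 - 38*-2)=-410; twice the area = |179| = 179; area = 179/2; boundary points = 1 + 1 + 1 = 3; strictly interior points = area - boundary/2 + 1 = 89; answer 89
Part 2: S1 = 89; c = 12237; 12237 = 3 * 4079; sigma = (1 + 3) * (1 + 4079) = 4 * 4080 = 16320; answer 16320

16320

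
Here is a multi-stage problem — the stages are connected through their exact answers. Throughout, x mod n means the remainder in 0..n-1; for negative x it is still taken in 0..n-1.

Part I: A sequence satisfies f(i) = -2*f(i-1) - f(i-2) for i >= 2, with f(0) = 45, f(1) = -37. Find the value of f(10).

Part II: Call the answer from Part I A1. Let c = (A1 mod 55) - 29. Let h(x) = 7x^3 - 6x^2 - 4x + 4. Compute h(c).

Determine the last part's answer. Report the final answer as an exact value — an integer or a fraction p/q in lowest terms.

Part I: f(2) = -2*(-37) - 1*(45) = 29; iterating: f(2)=29, f(3)=-21, f(4)=13, f(5)=-5, f(6)=-3, f(7)=11, f(8)=-19, f(9)=27, f(10)=-35; answer -35
Part II: A1 = -35; c = -9; 7*(-9)^3 - 6*(-9)^2 - 4*(-9)^1 + 4 = (-5103) + (-486) + (36) + (4) = -5549; answer -5549

-5549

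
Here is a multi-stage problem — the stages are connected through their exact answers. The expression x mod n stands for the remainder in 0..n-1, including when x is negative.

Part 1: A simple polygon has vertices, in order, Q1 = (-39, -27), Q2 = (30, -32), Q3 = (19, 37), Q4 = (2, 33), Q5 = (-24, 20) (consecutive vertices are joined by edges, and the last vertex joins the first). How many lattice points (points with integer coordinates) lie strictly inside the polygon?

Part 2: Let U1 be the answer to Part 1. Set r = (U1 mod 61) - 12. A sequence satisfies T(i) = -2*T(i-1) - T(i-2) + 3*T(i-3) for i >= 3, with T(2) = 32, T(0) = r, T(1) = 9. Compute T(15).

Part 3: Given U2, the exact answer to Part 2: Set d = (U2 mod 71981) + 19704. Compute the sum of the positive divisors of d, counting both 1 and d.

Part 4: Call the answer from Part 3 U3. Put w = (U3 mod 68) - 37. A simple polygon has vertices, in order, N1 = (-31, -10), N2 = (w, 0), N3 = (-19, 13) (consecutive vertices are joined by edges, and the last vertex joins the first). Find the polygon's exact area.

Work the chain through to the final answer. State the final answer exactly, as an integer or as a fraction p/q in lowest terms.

Part 1: cross terms: (-39*-32 - 30*-27)=2058, (30*37 - 19*-32)=1718, (19*33 - 2*37)=553, (2*20 - -24*33)=832, (-24*-27 - -39*20)=1428; twice the area = |6589| = 6589; area = 6589/2; boundary points = 1 + 1 + 1 + 13 + 1 = 17; strictly interior points = area - boundary/2 + 1 = 3287; answer 3287
Part 2: U1 = 3287; r = 42; T(3) = -2*(32) - 1*(9) + 3*(42) = 53; iterating: T(3)=53, T(4)=-111, T(5)=265, T(6)=-260, T(7)=-78, T(8)=1211, T(9)=-3124, T(10)=4803, T(11)=-2849, T(12)=-8477, T(13)=34212, T(14)=-68494, T(15)=77345; answer 77345
Part 3: U2 = 77345; d = 25068; 25068 = 2^2 * 3 * 2089; sigma = (1 + 2 + 4) * (1 + 3) * (1 + 2089) = 7 * 4 * 2090 = 58520; answer 58520
Part 4: U3 = 58520; w = 3; cross terms: (-31*0 - 3*-10)=30, (3*13 - -19*0)=39, (-19*-10 - -31*13)=593; twice the area = |662| = 662; area = 331; answer 331

331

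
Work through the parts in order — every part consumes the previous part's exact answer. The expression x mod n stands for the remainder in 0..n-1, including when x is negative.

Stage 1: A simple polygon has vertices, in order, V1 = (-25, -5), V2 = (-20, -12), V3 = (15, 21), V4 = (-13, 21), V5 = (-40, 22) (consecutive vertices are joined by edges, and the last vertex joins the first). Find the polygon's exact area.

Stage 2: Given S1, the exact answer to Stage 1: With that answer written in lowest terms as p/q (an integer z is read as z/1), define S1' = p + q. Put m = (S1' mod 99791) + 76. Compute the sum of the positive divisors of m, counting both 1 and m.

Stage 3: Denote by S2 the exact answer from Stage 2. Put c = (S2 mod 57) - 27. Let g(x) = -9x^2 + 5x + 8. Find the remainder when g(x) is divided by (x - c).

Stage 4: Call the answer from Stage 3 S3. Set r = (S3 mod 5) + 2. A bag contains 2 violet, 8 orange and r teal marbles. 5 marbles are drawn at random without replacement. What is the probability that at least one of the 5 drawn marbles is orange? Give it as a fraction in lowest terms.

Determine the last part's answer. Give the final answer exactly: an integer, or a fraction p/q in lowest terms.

Stage 1: cross terms: (-25*-12 - -20*-5)=200, (-20*21 - 15*-12)=-240, (15*21 - -13*21)=588, (-13*22 - -40*21)=554, (-40*-5 - -25*22)=750; twice the area = |1852| = 1852; area = 926; answer 926
Stage 2: S1 = 926; threaded value p + q = 927; m = 1003; 1003 = 17 * 59; sigma = (1 + 17) * (1 + 59) = 18 * 60 = 1080; answer 1080
Stage 3: S2 = 1080; c = 27; remainder = value at the root: -9*(27)^2 + 5*(27)^1 + 8 = (-6561) + (135) + (8) = -6418; answer -6418
Stage 4: S3 = -6418; r = 4; total draws C(14,5) = 2002; complement C(6,5) = 6; favorable 2002 - 6 = 1996; P = 998/1001; answer 998/1001

998/1001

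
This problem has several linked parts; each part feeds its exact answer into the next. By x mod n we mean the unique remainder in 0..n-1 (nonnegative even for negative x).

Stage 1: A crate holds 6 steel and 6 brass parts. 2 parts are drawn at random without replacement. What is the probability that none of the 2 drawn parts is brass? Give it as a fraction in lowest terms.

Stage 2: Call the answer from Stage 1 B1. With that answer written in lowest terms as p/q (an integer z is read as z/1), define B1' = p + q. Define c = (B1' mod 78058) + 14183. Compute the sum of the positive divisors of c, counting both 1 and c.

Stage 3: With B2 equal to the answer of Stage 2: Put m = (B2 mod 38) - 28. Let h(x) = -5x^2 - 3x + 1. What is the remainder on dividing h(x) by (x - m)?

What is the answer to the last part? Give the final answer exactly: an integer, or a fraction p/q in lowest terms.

-3835

Stage 1: total draws C(12,2) = 66; favorable C(6,2) = 15; P = 5/22; answer 5/22
Stage 2: B1 = 5/22; threaded value p + q = 27; c = 14210; 14210 = 2 * 5 * 7^2 * 29; sigma = (1 + 2) * (1 + 5) * (1 + 7 + 49) * (1 + 29) = 3 * 6 * 57 * 30 = 30780; answer 30780
Stage 3: B2 = 30780; m = -28; remainder = value at the root: -5*(-28)^2 - 3*(-28)^1 + 1 = (-3920) + (84) + (1) = -3835; answer -3835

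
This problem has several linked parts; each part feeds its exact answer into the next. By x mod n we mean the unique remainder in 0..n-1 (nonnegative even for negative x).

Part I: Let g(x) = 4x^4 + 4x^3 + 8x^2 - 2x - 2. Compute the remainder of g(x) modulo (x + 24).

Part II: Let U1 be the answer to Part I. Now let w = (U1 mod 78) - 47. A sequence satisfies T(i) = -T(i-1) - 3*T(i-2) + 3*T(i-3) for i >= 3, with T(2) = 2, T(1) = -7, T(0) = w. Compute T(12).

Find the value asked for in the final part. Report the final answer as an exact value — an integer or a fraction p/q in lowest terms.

48173

Part I: remainder = value at the root: 4*(-24)^4 + 4*(-24)^3 + 8*(-24)^2 - 2*(-24)^1 - 2 = (1327104) + (-55296) + (4608) + (48) + (-2) = 1276462; answer 1276462
Part II: U1 = 1276462; w = 23; T(3) = -1*(2) - 3*(-7) + 3*(23) = 88; iterating: T(3)=88, T(4)=-115, T(5)=-143, T(6)=752, T(7)=-668, T(8)=-2017, T(9)=6277, T(10)=-2230, T(11)=-22652, T(12)=48173; answer 48173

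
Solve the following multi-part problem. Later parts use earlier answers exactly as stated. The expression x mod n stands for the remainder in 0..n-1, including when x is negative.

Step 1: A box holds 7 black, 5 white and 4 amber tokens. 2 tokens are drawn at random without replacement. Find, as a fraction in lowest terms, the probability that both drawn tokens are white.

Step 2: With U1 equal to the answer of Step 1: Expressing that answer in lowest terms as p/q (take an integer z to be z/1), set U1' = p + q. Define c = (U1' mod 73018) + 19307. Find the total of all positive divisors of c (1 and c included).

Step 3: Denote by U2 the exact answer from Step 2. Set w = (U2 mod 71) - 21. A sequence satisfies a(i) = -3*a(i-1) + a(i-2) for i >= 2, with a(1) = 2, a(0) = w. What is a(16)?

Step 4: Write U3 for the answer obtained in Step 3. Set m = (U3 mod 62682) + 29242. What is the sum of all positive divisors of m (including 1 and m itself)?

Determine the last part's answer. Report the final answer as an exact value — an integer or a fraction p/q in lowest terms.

Step 1: total draws C(16,2) = 120; favorable C(5,2) = 10; P = 1/12; answer 1/12
Step 2: U1 = 1/12; threaded value p + q = 13; c = 19320; 19320 = 2^3 * 3 * 5 * 7 * 23; sigma = (1 + 2 + 4 + 8) * (1 + 3) * (1 + 5) * (1 + 7) * (1 + 23) = 15 * 4 * 6 * 8 * 24 = 69120; answer 69120
Step 3: U2 = 69120; w = 16; a(2) = -3*(2) + 1*(16) = 10; iterating: a(2)=10, a(3)=-28, a(4)=94, a(5)=-310, a(6)=1024, a(7)=-3382, a(8)=11170, a(9)=-36892, a(10)=121846, a(11)=-402430, a(12)=1329136, a(13)=-4389838, a(14)=14498650, a(15)=-47885788, a(16)=158156014; answer 158156014
Step 4: U3 = 158156014; m = 38570; 38570 = 2 * 5 * 7 * 19 * 29; sigma = (1 + 2) * (1 + 5) * (1 + 7) * (1 + 19) * (1 + 29) = 3 * 6 * 8 * 20 * 30 = 86400; answer 86400

86400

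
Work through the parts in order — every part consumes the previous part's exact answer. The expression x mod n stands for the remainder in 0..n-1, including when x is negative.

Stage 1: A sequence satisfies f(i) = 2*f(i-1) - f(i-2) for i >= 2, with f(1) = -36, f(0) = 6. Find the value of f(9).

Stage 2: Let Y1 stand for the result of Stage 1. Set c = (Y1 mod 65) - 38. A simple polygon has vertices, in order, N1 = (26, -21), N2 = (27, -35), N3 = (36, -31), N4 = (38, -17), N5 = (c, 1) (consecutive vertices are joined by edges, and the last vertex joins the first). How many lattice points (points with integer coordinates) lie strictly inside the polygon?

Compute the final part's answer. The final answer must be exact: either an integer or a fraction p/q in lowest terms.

366

Stage 1: f(2) = 2*(-36) - 1*(6) = -78; iterating: f(2)=-78, f(3)=-120, f(4)=-162, f(5)=-204, f(6)=-246, f(7)=-288, f(8)=-330, f(9)=-372; answer -372
Stage 2: Y1 = -372; c = -20; cross terms: (26*-35 - 27*-21)=-343, (27*-31 - 36*-35)=423, (36*-17 - 38*-31)=566, (38*1 - -20*-17)=-302, (-20*-21 - 26*1)=394; twice the area = |738| = 738; area = 369; boundary points = 1 + 1 + 2 + 2 + 2 = 8; strictly interior points = area - boundary/2 + 1 = 366; answer 366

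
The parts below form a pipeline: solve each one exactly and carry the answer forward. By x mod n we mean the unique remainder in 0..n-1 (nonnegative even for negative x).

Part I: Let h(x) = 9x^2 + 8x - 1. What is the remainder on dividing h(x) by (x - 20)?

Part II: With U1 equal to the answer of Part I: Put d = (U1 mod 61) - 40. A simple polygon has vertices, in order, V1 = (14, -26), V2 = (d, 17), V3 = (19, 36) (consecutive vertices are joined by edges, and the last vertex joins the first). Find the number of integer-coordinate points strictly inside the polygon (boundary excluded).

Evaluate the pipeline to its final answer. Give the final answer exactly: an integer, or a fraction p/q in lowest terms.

603

Part I: remainder = value at the root: 9*(20)^2 + 8*(20)^1 - 1 = (3600) + (160) + (-1) = 3759; answer 3759
Part II: U1 = 3759; d = -2; cross terms: (14*17 - -2*-26)=186, (-2*36 - 19*17)=-395, (19*-26 - 14*36)=-998; twice the area = |-1207| = 1207; area = 1207/2; boundary points = 1 + 1 + 1 = 3; strictly interior points = area - boundary/2 + 1 = 603; answer 603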